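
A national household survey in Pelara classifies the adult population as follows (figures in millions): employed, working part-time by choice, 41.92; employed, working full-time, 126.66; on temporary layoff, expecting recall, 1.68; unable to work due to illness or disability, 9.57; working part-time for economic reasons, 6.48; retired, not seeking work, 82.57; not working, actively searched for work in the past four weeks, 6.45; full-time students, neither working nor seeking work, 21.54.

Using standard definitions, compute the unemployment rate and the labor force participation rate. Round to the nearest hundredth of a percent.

Unemployment rate ≈ 4.44%; labor force participation rate ≈ 61.71%.

Employed = 41.92 + 126.66 + 6.48 = 175.06 million (anyone who worked, including part-time for economic reasons, counts as employed).
Unemployed = 1.68 + 6.45 = 8.13 million (jobless and actively searching, or on temporary layoff).
Labor force = 175.06 + 8.13 = 183.19 million.
Not in labor force = 9.57 + 82.57 + 21.54 = 113.68 million (those not working and not actively searching are outside the labor force).
Civilian working-age population = 183.19 + 113.68 = 296.87 million.
Unemployment rate = 8.13 / 183.19 = 4.44%.
Labor force participation rate = 183.19 / 296.87 = 61.71%.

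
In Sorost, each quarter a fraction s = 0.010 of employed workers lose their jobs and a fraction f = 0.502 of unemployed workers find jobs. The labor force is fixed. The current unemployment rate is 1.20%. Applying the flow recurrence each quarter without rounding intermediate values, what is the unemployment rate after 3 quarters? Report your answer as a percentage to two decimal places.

Unemployment rate after three quarters ≈ 1.87%.

With a fixed labor force, u_{t+1} = u_t + s·(1−u_t) − f·u_t = u_t·(1−s−f) + s.
Here 1−s−f = 0.488 and s = 0.010.
u_1 = 0.012000 × 0.488 + 0.010 = 0.015856.
u_2 = 0.015856 × 0.488 + 0.010 = 0.017738.
u_3 = 0.017738 × 0.488 + 0.010 = 0.018656.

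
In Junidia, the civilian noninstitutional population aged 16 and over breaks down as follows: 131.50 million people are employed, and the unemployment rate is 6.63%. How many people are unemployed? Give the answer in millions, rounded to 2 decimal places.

Let U be the number unemployed. The labor force is E + U, and U/(E+U) = 0.0663.
So U = 0.0663 × 131.50 / (1 − 0.0663) = 8.7184 / 0.9337 ≈ 9.34 million.

About 9.34 million are unemployed.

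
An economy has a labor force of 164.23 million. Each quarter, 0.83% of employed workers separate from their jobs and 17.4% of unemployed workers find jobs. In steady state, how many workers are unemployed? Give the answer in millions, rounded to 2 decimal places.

Steady-state unemployment rate u* = s/(s+f) = 0.83/(0.83+17.4) = 0.045529.
Unemployed = u* × labor force = 0.045529 × 164.23 ≈ 7.48 million.

About 7.48 million are unemployed in steady state.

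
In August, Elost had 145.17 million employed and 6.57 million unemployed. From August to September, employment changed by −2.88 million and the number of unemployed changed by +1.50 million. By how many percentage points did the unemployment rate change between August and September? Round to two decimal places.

The unemployment rate changed by +1.04 percentage points.

August: labor force = 145.17 + 6.57 = 151.74; u = 6.57/151.74 = 4.33%.
September: labor force = 142.29 + 8.07 = 150.36; u = 8.07/150.36 = 5.37%.
Change = 5.37% − 4.33% = +1.04 pp.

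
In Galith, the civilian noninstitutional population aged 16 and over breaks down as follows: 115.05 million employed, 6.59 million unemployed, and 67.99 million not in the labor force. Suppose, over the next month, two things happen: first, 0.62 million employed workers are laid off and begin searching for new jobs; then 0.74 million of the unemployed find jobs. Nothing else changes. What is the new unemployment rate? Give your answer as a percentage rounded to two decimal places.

Initially, labor force = 115.05 + 6.59 = 121.64 million, so u = 6.59/121.64 = 5.42%.
After the first change, employed falls and unemployed rises by 0.62; labor force unchanged → E = 114.43, U = 7.21, labor force = 121.64 million.
After the second change, unemployed falls and employed rises by 0.74; labor force unchanged → E = 115.17, U = 6.47, labor force = 121.64 million.
New unemployment rate = 6.47 / 121.64 = 5.32%.

New unemployment rate ≈ 5.32%.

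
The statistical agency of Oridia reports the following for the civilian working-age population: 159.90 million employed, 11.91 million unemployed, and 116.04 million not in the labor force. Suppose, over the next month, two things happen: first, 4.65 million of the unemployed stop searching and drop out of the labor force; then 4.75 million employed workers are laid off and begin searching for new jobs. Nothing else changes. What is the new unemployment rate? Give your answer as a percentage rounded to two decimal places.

New unemployment rate ≈ 7.18%.

Initially, labor force = 159.90 + 11.91 = 171.81 million, so u = 11.91/171.81 = 6.93%.
After the first change, unemployed and labor force both fall by 4.65 → E = 159.90, U = 7.26, labor force = 167.16 million.
After the second change, employed falls and unemployed rises by 4.75; labor force unchanged → E = 155.15, U = 12.01, labor force = 167.16 million.
New unemployment rate = 12.01 / 167.16 = 7.18%.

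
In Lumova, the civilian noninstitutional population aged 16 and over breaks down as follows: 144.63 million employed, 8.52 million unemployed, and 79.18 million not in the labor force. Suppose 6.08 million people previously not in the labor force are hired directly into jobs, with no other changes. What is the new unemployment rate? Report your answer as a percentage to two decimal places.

Initially, labor force = 144.63 + 8.52 = 153.15 million, so u = 8.52/153.15 = 5.56%.
After the change, employed and labor force both rise by 6.08; unemployed unchanged → E = 150.71, U = 8.52, labor force = 159.23 million.
New unemployment rate = 8.52 / 159.23 = 5.35%.

New unemployment rate ≈ 5.35%.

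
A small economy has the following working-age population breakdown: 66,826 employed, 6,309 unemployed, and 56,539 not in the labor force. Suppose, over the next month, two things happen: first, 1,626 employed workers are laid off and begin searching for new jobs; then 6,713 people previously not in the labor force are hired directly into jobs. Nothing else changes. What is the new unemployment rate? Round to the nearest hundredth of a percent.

Initially, labor force = 66,826 + 6,309 = 73,135, so u = 6,309/73,135 = 8.63%.
After the first change, employed falls and unemployed rises by 1,626; labor force unchanged → E = 65,200, U = 7,935, labor force = 73,135.
After the second change, employed and labor force both rise by 6,713; unemployed unchanged → E = 71,913, U = 7,935, labor force = 79,848.
New unemployment rate = 7,935 / 79,848 = 9.94%.

New unemployment rate ≈ 9.94%.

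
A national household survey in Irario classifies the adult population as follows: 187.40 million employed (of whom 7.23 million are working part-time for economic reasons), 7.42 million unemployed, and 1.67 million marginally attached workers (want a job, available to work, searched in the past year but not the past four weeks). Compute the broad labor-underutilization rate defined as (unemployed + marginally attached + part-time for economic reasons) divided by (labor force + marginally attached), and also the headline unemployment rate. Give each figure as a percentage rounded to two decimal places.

Labor force = 187.40 + 7.42 = 194.82 million.
Numerator = 7.42 + 1.67 + 7.23 = 16.32 million.
Denominator = 194.82 + 1.67 = 196.49 million.
Broad rate = 16.32 / 196.49 = 8.31%.
Headline unemployment rate = 7.42 / 194.82 = 3.81%.

Broad underutilization rate ≈ 8.31%; headline unemployment rate ≈ 3.81%.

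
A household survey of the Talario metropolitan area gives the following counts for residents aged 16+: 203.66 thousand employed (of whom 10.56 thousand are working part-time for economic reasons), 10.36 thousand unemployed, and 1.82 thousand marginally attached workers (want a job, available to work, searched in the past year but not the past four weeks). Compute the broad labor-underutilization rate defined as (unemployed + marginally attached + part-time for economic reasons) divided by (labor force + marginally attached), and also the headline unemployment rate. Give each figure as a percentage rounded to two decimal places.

Broad underutilization rate ≈ 10.54%; headline unemployment rate ≈ 4.84%.

Labor force = 203.66 + 10.36 = 214.02 thousand.
Numerator = 10.36 + 1.82 + 10.56 = 22.74 thousand.
Denominator = 214.02 + 1.82 = 215.84 thousand.
Broad rate = 22.74 / 215.84 = 10.54%.
Headline unemployment rate = 10.36 / 214.02 = 4.84%.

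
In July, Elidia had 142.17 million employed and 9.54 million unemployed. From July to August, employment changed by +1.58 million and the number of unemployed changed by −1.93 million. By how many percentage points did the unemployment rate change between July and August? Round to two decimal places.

July: labor force = 142.17 + 9.54 = 151.71; u = 9.54/151.71 = 6.29%.
August: labor force = 143.75 + 7.61 = 151.36; u = 7.61/151.36 = 5.03%.
Change = 5.03% − 6.29% = −1.26 pp.

The unemployment rate changed by −1.26 percentage points.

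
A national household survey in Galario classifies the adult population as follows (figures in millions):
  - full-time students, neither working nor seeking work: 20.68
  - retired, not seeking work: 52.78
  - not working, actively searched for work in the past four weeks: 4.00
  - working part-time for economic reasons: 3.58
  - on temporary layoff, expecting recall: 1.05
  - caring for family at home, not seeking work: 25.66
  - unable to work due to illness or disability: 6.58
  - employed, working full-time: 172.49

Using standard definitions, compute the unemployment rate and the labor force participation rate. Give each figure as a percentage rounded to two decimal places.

Unemployment rate ≈ 2.79%; labor force participation rate ≈ 63.15%.

Employed = 3.58 + 172.49 = 176.07 million (anyone who worked, including part-time for economic reasons, counts as employed).
Unemployed = 4.00 + 1.05 = 5.05 million (jobless and actively searching, or on temporary layoff).
Labor force = 176.07 + 5.05 = 181.12 million.
Not in labor force = 20.68 + 52.78 + 25.66 + 6.58 = 105.70 million (those not working and not actively searching are outside the labor force).
Civilian working-age population = 181.12 + 105.70 = 286.82 million.
Unemployment rate = 5.05 / 181.12 = 2.79%.
Labor force participation rate = 181.12 / 286.82 = 63.15%.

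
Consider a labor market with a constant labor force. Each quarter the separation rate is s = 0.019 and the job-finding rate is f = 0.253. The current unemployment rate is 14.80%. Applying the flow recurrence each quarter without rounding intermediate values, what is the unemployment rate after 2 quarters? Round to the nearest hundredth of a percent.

With a fixed labor force, u_{t+1} = u_t + s·(1−u_t) − f·u_t = u_t·(1−s−f) + s.
Here 1−s−f = 0.728 and s = 0.019.
u_1 = 0.148000 × 0.728 + 0.019 = 0.126744.
u_2 = 0.126744 × 0.728 + 0.019 = 0.111270.

Unemployment rate after two quarters ≈ 11.13%.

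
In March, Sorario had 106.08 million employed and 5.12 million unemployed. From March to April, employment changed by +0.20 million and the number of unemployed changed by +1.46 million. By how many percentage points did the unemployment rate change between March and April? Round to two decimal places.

March: labor force = 106.08 + 5.12 = 111.20; u = 5.12/111.20 = 4.60%.
April: labor force = 106.28 + 6.58 = 112.86; u = 6.58/112.86 = 5.83%.
Change = 5.83% − 4.60% = +1.23 pp.

The unemployment rate changed by +1.23 percentage points.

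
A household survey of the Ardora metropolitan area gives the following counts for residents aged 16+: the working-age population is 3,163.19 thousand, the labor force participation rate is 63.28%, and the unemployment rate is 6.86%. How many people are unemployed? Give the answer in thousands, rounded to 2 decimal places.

Labor force = 0.6328 × 3,163.19 = 2,001.67 thousand.
Unemployed = 0.0686 × 2,001.67 ≈ 137.31 thousand.

About 137.31 thousand are unemployed.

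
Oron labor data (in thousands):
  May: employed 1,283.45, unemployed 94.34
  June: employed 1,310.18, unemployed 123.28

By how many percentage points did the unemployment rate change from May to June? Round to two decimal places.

May: labor force = 1,283.45 + 94.34 = 1,377.79; u = 94.34/1,377.79 = 6.85%.
June: labor force = 1,310.18 + 123.28 = 1,433.46; u = 123.28/1,433.46 = 8.60%.
Change = 8.60% − 6.85% = +1.75 pp.

The unemployment rate changed by +1.75 percentage points.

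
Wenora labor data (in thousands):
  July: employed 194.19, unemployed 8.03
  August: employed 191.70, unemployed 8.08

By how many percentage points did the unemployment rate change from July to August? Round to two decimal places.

The unemployment rate changed by +0.07 percentage points.

July: labor force = 194.19 + 8.03 = 202.22; u = 8.03/202.22 = 3.97%.
August: labor force = 191.70 + 8.08 = 199.78; u = 8.08/199.78 = 4.04%.
Change = 4.04% − 3.97% = +0.07 pp.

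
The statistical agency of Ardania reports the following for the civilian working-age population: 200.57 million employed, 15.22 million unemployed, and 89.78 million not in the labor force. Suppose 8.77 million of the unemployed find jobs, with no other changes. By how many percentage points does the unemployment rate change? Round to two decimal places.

Initially, labor force = 200.57 + 15.22 = 215.79 million, so u = 15.22/215.79 = 7.05%.
After the change, unemployed falls and employed rises by 8.77; labor force unchanged → E = 209.34, U = 6.45, labor force = 215.79 million.
New unemployment rate = 6.45 / 215.79 = 2.99%.
Change = 2.99% − 7.05% = −4.06 percentage points.

The unemployment rate changes by −4.06 percentage points.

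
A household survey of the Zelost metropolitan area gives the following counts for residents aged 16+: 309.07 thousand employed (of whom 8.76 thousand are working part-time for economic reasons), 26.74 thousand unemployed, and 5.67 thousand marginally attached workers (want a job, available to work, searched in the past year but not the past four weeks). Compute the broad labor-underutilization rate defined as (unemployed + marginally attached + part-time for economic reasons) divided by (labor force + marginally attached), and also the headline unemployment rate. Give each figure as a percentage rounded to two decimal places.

Broad underutilization rate ≈ 12.06%; headline unemployment rate ≈ 7.96%.

Labor force = 309.07 + 26.74 = 335.81 thousand.
Numerator = 26.74 + 5.67 + 8.76 = 41.17 thousand.
Denominator = 335.81 + 5.67 = 341.48 thousand.
Broad rate = 41.17 / 341.48 = 12.06%.
Headline unemployment rate = 26.74 / 335.81 = 7.96%.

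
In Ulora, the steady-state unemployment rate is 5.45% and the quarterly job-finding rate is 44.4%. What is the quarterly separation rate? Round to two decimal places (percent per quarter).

From u* = s/(s+f): s = u·f/(1−u).
s = 0.0545 × 44.4 / (1 − 0.0545) = 2.4198 / 0.9455 ≈ 2.56% per quarter.

Separation rate ≈ 2.56% per quarter.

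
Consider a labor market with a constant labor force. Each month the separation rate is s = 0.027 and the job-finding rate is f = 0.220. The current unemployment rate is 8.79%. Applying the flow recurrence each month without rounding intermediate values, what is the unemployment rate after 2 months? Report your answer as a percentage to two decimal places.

Unemployment rate after two months ≈ 9.72%.

With a fixed labor force, u_{t+1} = u_t + s·(1−u_t) − f·u_t = u_t·(1−s−f) + s.
Here 1−s−f = 0.753 and s = 0.027.
u_1 = 0.087900 × 0.753 + 0.027 = 0.093189.
u_2 = 0.093189 × 0.753 + 0.027 = 0.097171.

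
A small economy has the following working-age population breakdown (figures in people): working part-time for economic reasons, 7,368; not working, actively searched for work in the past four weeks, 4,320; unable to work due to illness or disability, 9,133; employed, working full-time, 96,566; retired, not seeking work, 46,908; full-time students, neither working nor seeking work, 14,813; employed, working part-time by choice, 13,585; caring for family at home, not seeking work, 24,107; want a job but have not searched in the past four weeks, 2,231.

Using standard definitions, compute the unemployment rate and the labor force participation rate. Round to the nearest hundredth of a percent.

Unemployment rate ≈ 3.55%; labor force participation rate ≈ 55.63%.

Employed = 7,368 + 96,566 + 13,585 = 117,519 (anyone who worked, including part-time for economic reasons, counts as employed).
Unemployed = 4,320.
Labor force = 117,519 + 4,320 = 121,839.
Not in labor force = 9,133 + 46,908 + 14,813 + 24,107 + 2,231 = 97,192 (those not working and not actively searching are outside the labor force — including those who want a job but have given up searching).
Civilian working-age population = 121,839 + 97,192 = 219,031.
Unemployment rate = 4,320 / 121,839 = 3.55%.
Labor force participation rate = 121,839 / 219,031 = 55.63%.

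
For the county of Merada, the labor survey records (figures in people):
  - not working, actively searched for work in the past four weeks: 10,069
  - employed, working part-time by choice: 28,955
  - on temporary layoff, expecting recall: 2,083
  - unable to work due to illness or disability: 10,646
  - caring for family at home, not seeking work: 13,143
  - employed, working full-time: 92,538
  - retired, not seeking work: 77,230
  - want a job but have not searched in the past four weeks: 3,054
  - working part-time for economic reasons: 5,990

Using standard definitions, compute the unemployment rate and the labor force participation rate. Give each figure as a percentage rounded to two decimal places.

Employed = 28,955 + 92,538 + 5,990 = 127,483 (anyone who worked, including part-time for economic reasons, counts as employed).
Unemployed = 10,069 + 2,083 = 12,152 (jobless and actively searching, or on temporary layoff).
Labor force = 127,483 + 12,152 = 139,635.
Not in labor force = 10,646 + 13,143 + 77,230 + 3,054 = 104,073 (those not working and not actively searching are outside the labor force — including those who want a job but have given up searching).
Civilian working-age population = 139,635 + 104,073 = 243,708.
Unemployment rate = 12,152 / 139,635 = 8.70%.
Labor force participation rate = 139,635 / 243,708 = 57.30%.

Unemployment rate ≈ 8.70%; labor force participation rate ≈ 57.30%.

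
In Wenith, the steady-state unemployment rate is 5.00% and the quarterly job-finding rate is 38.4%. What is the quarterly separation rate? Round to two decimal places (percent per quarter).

Separation rate ≈ 2.02% per quarter.

From u* = s/(s+f): s = u·f/(1−u).
s = 0.0500 × 38.4 / (1 − 0.0500) = 1.9200 / 0.9500 ≈ 2.02% per quarter.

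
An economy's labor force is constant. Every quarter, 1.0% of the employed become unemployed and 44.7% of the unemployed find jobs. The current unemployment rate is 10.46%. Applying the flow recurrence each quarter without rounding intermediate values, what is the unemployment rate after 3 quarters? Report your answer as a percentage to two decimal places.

With a fixed labor force, u_{t+1} = u_t + s·(1−u_t) − f·u_t = u_t·(1−s−f) + s.
Here 1−s−f = 0.543 and s = 0.010.
u_1 = 0.104600 × 0.543 + 0.010 = 0.066798.
u_2 = 0.066798 × 0.543 + 0.010 = 0.046271.
u_3 = 0.046271 × 0.543 + 0.010 = 0.035125.

Unemployment rate after three quarters ≈ 3.51%.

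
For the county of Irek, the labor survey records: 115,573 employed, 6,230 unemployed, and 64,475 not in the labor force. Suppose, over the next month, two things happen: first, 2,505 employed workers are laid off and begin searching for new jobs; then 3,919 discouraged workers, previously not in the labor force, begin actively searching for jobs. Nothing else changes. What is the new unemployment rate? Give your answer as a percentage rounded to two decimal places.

Initially, labor force = 115,573 + 6,230 = 121,803, so u = 6,230/121,803 = 5.11%.
After the first change, employed falls and unemployed rises by 2,505; labor force unchanged → E = 113,068, U = 8,735, labor force = 121,803.
After the second change, unemployed and labor force both rise by 3,919 → E = 113,068, U = 12,654, labor force = 125,722.
New unemployment rate = 12,654 / 125,722 = 10.07%.

New unemployment rate ≈ 10.07%.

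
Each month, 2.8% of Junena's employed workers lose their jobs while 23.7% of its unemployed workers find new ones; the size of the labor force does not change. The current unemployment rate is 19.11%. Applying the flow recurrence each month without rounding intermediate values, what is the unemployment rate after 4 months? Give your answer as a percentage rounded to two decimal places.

With a fixed labor force, u_{t+1} = u_t + s·(1−u_t) − f·u_t = u_t·(1−s−f) + s.
Here 1−s−f = 0.735 and s = 0.028.
u_1 = 0.191100 × 0.735 + 0.028 = 0.168458.
u_2 = 0.168458 × 0.735 + 0.028 = 0.151817.
u_3 = 0.151817 × 0.735 + 0.028 = 0.139585.
u_4 = 0.139585 × 0.735 + 0.028 = 0.130595.

Unemployment rate after four months ≈ 13.06%.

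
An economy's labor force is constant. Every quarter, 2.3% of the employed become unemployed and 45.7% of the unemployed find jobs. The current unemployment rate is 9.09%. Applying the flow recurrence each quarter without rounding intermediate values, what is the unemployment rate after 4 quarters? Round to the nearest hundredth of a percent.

With a fixed labor force, u_{t+1} = u_t + s·(1−u_t) − f·u_t = u_t·(1−s−f) + s.
Here 1−s−f = 0.520 and s = 0.023.
u_1 = 0.090900 × 0.520 + 0.023 = 0.070268.
u_2 = 0.070268 × 0.520 + 0.023 = 0.059539.
u_3 = 0.059539 × 0.520 + 0.023 = 0.053960.
u_4 = 0.053960 × 0.520 + 0.023 = 0.051059.

Unemployment rate after four quarters ≈ 5.11%.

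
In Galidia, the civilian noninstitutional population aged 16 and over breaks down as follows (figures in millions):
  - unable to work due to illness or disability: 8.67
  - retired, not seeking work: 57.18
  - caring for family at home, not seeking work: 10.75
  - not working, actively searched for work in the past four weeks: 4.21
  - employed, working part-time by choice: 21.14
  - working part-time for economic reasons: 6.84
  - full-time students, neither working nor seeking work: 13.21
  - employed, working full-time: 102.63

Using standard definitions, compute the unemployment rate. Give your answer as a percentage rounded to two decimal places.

Unemployment rate ≈ 3.12%.

Employed = 21.14 + 6.84 + 102.63 = 130.61 million (anyone who worked, including part-time for economic reasons, counts as employed).
Unemployed = 4.21 million.
Labor force = 130.61 + 4.21 = 134.82 million.
Unemployment rate = 4.21 / 134.82 = 3.12%.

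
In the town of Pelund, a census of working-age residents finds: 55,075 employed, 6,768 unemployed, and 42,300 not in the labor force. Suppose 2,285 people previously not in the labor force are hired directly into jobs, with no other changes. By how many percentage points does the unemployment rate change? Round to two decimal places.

Initially, labor force = 55,075 + 6,768 = 61,843, so u = 6,768/61,843 = 10.94%.
After the change, employed and labor force both rise by 2,285; unemployed unchanged → E = 57,360, U = 6,768, labor force = 64,128.
New unemployment rate = 6,768 / 64,128 = 10.55%.
Change = 10.55% − 10.94% = −0.39 percentage points.

The unemployment rate changes by −0.39 percentage points.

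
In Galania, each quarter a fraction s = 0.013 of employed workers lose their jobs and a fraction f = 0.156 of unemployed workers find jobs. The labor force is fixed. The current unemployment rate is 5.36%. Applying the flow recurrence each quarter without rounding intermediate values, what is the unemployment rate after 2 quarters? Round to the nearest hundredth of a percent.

With a fixed labor force, u_{t+1} = u_t + s·(1−u_t) − f·u_t = u_t·(1−s−f) + s.
Here 1−s−f = 0.831 and s = 0.013.
u_1 = 0.053600 × 0.831 + 0.013 = 0.057542.
u_2 = 0.057542 × 0.831 + 0.013 = 0.060817.

Unemployment rate after two quarters ≈ 6.08%.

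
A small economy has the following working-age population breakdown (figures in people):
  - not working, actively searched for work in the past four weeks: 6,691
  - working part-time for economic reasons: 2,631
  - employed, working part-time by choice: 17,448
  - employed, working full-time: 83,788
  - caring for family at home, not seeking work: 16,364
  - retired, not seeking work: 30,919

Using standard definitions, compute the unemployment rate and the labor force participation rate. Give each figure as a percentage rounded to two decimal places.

Employed = 2,631 + 17,448 + 83,788 = 103,867 (anyone who worked, including part-time for economic reasons, counts as employed).
Unemployed = 6,691.
Labor force = 103,867 + 6,691 = 110,558.
Not in labor force = 16,364 + 30,919 = 47,283 (those not working and not actively searching are outside the labor force).
Civilian working-age population = 110,558 + 47,283 = 157,841.
Unemployment rate = 6,691 / 110,558 = 6.05%.
Labor force participation rate = 110,558 / 157,841 = 70.04%.

Unemployment rate ≈ 6.05%; labor force participation rate ≈ 70.04%.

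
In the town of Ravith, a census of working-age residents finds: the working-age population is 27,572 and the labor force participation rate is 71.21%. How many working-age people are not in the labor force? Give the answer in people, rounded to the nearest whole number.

Share not in the labor force = 1 − 0.7121 = 0.2879.
Not in labor force = 0.2879 × 27,572 ≈ 7,938.

About 7,938 are not in the labor force.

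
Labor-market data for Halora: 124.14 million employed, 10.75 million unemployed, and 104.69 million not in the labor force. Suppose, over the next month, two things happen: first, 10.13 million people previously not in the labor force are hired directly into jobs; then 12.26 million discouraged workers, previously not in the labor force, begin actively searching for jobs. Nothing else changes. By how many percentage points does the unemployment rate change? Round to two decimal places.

The unemployment rate changes by +6.66 percentage points.

Initially, labor force = 124.14 + 10.75 = 134.89 million, so u = 10.75/134.89 = 7.97%.
After the first change, employed and labor force both rise by 10.13; unemployed unchanged → E = 134.27, U = 10.75, labor force = 145.02 million.
After the second change, unemployed and labor force both rise by 12.26 → E = 134.27, U = 23.01, labor force = 157.28 million.
New unemployment rate = 23.01 / 157.28 = 14.63%.
Change = 14.63% − 7.97% = +6.66 percentage points.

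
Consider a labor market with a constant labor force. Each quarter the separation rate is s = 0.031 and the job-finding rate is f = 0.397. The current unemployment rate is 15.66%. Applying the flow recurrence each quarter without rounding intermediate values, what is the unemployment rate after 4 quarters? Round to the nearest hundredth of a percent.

With a fixed labor force, u_{t+1} = u_t + s·(1−u_t) − f·u_t = u_t·(1−s−f) + s.
Here 1−s−f = 0.572 and s = 0.031.
u_1 = 0.156600 × 0.572 + 0.031 = 0.120575.
u_2 = 0.120575 × 0.572 + 0.031 = 0.099969.
u_3 = 0.099969 × 0.572 + 0.031 = 0.088182.
u_4 = 0.088182 × 0.572 + 0.031 = 0.081440.

Unemployment rate after four quarters ≈ 8.14%.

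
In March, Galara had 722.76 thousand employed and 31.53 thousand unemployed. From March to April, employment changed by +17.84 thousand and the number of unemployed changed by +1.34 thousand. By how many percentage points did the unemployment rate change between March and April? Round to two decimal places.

The unemployment rate changed by +0.07 percentage points.

March: labor force = 722.76 + 31.53 = 754.29; u = 31.53/754.29 = 4.18%.
April: labor force = 740.60 + 32.87 = 773.47; u = 32.87/773.47 = 4.25%.
Change = 4.25% − 4.18% = +0.07 pp.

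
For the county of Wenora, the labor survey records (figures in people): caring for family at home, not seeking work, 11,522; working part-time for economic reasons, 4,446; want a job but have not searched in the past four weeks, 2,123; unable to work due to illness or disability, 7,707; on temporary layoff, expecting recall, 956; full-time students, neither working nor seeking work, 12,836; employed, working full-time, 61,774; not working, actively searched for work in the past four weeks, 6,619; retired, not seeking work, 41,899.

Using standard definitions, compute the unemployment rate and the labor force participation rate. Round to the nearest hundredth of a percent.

Unemployment rate ≈ 10.26%; labor force participation rate ≈ 49.24%.

Employed = 4,446 + 61,774 = 66,220 (anyone who worked, including part-time for economic reasons, counts as employed).
Unemployed = 956 + 6,619 = 7,575 (jobless and actively searching, or on temporary layoff).
Labor force = 66,220 + 7,575 = 73,795.
Not in labor force = 11,522 + 2,123 + 7,707 + 12,836 + 41,899 = 76,087 (those not working and not actively searching are outside the labor force — including those who want a job but have given up searching).
Civilian working-age population = 73,795 + 76,087 = 149,882.
Unemployment rate = 7,575 / 73,795 = 10.26%.
Labor force participation rate = 73,795 / 149,882 = 49.24%.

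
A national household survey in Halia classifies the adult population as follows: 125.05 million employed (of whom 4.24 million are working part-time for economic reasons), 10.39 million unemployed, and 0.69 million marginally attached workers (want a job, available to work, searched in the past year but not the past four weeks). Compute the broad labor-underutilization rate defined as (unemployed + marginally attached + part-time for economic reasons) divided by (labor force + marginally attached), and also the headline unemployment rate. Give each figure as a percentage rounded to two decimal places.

Labor force = 125.05 + 10.39 = 135.44 million.
Numerator = 10.39 + 0.69 + 4.24 = 15.32 million.
Denominator = 135.44 + 0.69 = 136.13 million.
Broad rate = 15.32 / 136.13 = 11.25%.
Headline unemployment rate = 10.39 / 135.44 = 7.67%.

Broad underutilization rate ≈ 11.25%; headline unemployment rate ≈ 7.67%.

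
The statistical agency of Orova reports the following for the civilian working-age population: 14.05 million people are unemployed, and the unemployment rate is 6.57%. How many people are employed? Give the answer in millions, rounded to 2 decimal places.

Labor force = U / u = 14.05 / 0.0657 ≈ 213.85 million.
Employed = labor force − unemployed = 213.85 − 14.05 = 199.80 million.

About 199.80 million are employed.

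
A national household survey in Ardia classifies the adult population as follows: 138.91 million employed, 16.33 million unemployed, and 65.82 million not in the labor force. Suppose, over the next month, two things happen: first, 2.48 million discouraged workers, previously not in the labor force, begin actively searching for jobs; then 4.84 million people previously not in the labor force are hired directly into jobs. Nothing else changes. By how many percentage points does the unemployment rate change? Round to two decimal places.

The unemployment rate changes by +1.05 percentage points.

Initially, labor force = 138.91 + 16.33 = 155.24 million, so u = 16.33/155.24 = 10.52%.
After the first change, unemployed and labor force both rise by 2.48 → E = 138.91, U = 18.81, labor force = 157.72 million.
After the second change, employed and labor force both rise by 4.84; unemployed unchanged → E = 143.75, U = 18.81, labor force = 162.56 million.
New unemployment rate = 18.81 / 162.56 = 11.57%.
Change = 11.57% − 10.52% = +1.05 percentage points.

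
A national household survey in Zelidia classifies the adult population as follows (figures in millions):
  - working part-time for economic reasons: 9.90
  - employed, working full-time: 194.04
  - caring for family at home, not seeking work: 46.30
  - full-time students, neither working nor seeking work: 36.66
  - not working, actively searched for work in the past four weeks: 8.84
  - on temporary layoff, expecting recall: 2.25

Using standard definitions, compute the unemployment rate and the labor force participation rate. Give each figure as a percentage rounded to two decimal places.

Employed = 9.90 + 194.04 = 203.94 million (anyone who worked, including part-time for economic reasons, counts as employed).
Unemployed = 8.84 + 2.25 = 11.09 million (jobless and actively searching, or on temporary layoff).
Labor force = 203.94 + 11.09 = 215.03 million.
Not in labor force = 46.30 + 36.66 = 82.96 million (those not working and not actively searching are outside the labor force).
Civilian working-age population = 215.03 + 82.96 = 297.99 million.
Unemployment rate = 11.09 / 215.03 = 5.16%.
Labor force participation rate = 215.03 / 297.99 = 72.16%.

Unemployment rate ≈ 5.16%; labor force participation rate ≈ 72.16%.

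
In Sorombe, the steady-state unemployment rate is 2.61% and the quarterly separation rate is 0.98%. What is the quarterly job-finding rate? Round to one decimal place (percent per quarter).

From u* = s/(s+f): f = s·(1−u)/u.
f = 0.98 × (1 − 0.0261) / 0.0261 = 0.9544 / 0.0261 ≈ 36.6% per quarter.

Job-finding rate ≈ 36.6% per quarter.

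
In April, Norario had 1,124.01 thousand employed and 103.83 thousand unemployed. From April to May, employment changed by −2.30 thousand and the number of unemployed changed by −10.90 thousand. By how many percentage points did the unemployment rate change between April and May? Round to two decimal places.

April: labor force = 1,124.01 + 103.83 = 1,227.84; u = 103.83/1,227.84 = 8.46%.
May: labor force = 1,121.71 + 92.93 = 1,214.64; u = 92.93/1,214.64 = 7.65%.
Change = 7.65% − 8.46% = −0.81 pp.

The unemployment rate changed by −0.81 percentage points.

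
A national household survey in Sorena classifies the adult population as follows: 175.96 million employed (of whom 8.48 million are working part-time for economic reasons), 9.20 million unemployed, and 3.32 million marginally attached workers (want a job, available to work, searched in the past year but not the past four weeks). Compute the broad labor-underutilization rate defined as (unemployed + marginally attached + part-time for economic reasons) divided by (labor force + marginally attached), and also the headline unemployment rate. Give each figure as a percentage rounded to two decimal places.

Broad underutilization rate ≈ 11.14%; headline unemployment rate ≈ 4.97%.

Labor force = 175.96 + 9.20 = 185.16 million.
Numerator = 9.20 + 3.32 + 8.48 = 21.00 million.
Denominator = 185.16 + 3.32 = 188.48 million.
Broad rate = 21.00 / 188.48 = 11.14%.
Headline unemployment rate = 9.20 / 185.16 = 4.97%.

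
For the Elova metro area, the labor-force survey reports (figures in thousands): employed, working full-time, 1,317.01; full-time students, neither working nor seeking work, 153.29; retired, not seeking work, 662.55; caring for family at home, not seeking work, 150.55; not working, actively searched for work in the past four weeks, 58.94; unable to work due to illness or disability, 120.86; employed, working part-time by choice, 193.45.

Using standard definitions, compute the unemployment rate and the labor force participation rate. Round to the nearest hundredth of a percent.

Employed = 1,317.01 + 193.45 = 1,510.46 thousand.
Unemployed = 58.94 thousand.
Labor force = 1,510.46 + 58.94 = 1,569.40 thousand.
Not in labor force = 153.29 + 662.55 + 150.55 + 120.86 = 1,087.25 thousand (those not working and not actively searching are outside the labor force).
Civilian working-age population = 1,569.40 + 1,087.25 = 2,656.65 thousand.
Unemployment rate = 58.94 / 1,569.40 = 3.76%.
Labor force participation rate = 1,569.40 / 2,656.65 = 59.07%.

Unemployment rate ≈ 3.76%; labor force participation rate ≈ 59.07%.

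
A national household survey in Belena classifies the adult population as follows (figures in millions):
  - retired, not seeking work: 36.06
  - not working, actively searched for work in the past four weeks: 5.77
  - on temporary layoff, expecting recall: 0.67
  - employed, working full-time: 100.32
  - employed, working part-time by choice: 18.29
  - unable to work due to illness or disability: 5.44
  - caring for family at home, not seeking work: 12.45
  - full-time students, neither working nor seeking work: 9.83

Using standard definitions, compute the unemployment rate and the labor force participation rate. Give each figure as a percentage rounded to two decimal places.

Unemployment rate ≈ 5.15%; labor force participation rate ≈ 66.22%.

Employed = 100.32 + 18.29 = 118.61 million.
Unemployed = 5.77 + 0.67 = 6.44 million (jobless and actively searching, or on temporary layoff).
Labor force = 118.61 + 6.44 = 125.05 million.
Not in labor force = 36.06 + 5.44 + 12.45 + 9.83 = 63.78 million (those not working and not actively searching are outside the labor force).
Civilian working-age population = 125.05 + 63.78 = 188.83 million.
Unemployment rate = 6.44 / 125.05 = 5.15%.
Labor force participation rate = 125.05 / 188.83 = 66.22%.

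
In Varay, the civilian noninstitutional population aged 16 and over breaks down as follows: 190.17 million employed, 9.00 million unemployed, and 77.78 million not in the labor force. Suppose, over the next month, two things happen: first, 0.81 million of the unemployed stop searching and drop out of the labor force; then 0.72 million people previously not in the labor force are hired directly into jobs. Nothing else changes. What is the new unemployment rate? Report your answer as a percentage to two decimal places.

Initially, labor force = 190.17 + 9.00 = 199.17 million, so u = 9.00/199.17 = 4.52%.
After the first change, unemployed and labor force both fall by 0.81 → E = 190.17, U = 8.19, labor force = 198.36 million.
After the second change, employed and labor force both rise by 0.72; unemployed unchanged → E = 190.89, U = 8.19, labor force = 199.08 million.
New unemployment rate = 8.19 / 199.08 = 4.11%.

New unemployment rate ≈ 4.11%.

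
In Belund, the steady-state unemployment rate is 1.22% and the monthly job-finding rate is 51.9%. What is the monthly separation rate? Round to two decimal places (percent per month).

Separation rate ≈ 0.64% per month.

From u* = s/(s+f): s = u·f/(1−u).
s = 0.0122 × 51.9 / (1 − 0.0122) = 0.6332 / 0.9878 ≈ 0.64% per month.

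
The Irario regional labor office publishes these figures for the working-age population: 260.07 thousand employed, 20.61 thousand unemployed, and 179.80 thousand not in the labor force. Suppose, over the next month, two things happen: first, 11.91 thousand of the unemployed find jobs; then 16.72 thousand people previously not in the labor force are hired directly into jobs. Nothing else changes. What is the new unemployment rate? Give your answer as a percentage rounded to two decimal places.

New unemployment rate ≈ 2.93%.

Initially, labor force = 260.07 + 20.61 = 280.68 thousand, so u = 20.61/280.68 = 7.34%.
After the first change, unemployed falls and employed rises by 11.91; labor force unchanged → E = 271.98, U = 8.70, labor force = 280.68 thousand.
After the second change, employed and labor force both rise by 16.72; unemployed unchanged → E = 288.70, U = 8.70, labor force = 297.40 thousand.
New unemployment rate = 8.70 / 297.40 = 2.93%.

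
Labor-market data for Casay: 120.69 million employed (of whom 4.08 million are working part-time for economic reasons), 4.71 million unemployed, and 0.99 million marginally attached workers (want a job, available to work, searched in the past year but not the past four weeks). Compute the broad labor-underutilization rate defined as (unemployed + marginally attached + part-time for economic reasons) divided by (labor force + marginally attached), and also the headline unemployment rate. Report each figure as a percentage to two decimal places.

Broad underutilization rate ≈ 7.74%; headline unemployment rate ≈ 3.76%.

Labor force = 120.69 + 4.71 = 125.40 million.
Numerator = 4.71 + 0.99 + 4.08 = 9.78 million.
Denominator = 125.40 + 0.99 = 126.39 million.
Broad rate = 9.78 / 126.39 = 7.74%.
Headline unemployment rate = 4.71 / 125.40 = 3.76%.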